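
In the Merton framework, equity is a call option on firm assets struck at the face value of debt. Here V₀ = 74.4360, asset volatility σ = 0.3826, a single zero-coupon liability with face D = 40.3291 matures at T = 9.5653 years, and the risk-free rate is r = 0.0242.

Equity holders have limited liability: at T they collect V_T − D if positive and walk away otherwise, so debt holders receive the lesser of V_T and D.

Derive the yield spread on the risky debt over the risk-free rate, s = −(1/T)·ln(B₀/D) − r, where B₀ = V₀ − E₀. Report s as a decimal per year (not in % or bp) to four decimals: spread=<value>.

d₁ = [ln(V₀/D) + (r + σ²/2)T] / (σ√T)
   = [ln(74.4360/40.3291) + (0.0242 + 0.5·0.3826²)·9.5653] / (0.3826·√9.5653)
   = [0.612866 + 0.931578] / 1.183298 = 1.305203
d₂ = d₁ − σ√T = 1.305203 − 1.183298 = 0.121904
N(d₁) = 0.904088,  N(d₂) = 0.548513,  e^(−rT) = 0.793358
E₀ = V₀·N(d₁) − D·e^(−rT)·N(d₂)
   = 74.4360·0.904088 − 40.3291·0.793358·0.548513 = 49.746805
B₀ = V₀ − E₀ = 74.4360 − 49.746805 = 24.689195
spread = −(1/T)·ln(B₀/D) − r = −(1/9.5653)·ln(24.689195/40.3291) − 0.0242 = 0.02710080

spread=0.0271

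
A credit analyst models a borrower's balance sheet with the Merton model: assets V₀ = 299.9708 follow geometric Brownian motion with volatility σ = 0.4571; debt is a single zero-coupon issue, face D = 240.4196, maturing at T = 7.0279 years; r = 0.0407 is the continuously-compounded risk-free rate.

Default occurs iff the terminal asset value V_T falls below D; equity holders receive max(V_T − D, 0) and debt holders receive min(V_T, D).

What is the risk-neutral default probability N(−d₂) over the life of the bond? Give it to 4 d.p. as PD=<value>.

d₁ = [ln(V₀/D) + (r + σ²/2)T] / (σ√T)
   = [ln(299.9708/240.4196) + (0.0407 + 0.5·0.4571²)·7.0279] / (0.4571·√7.0279)
   = [0.221299 + 1.020242] / 1.211781 = 1.024559
d₂ = d₁ − σ√T = 1.024559 − 1.211781 = -0.187221
risk-neutral PD = N(−d₂) = N(0.187221) = 0.574256

PD=0.5743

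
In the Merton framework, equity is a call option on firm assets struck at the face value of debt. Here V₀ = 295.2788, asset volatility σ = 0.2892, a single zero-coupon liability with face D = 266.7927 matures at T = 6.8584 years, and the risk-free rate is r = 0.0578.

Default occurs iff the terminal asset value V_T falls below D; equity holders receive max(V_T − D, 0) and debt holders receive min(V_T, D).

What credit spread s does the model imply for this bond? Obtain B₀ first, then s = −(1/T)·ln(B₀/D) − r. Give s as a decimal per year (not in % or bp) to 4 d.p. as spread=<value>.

spread=0.0226

d₁ = [ln(V₀/D) + (r + σ²/2)T] / (σ√T)
   = [ln(295.2788/266.7927) + (0.0578 + 0.5·0.2892²)·6.8584] / (0.2892·√6.8584)
   = [0.101448 + 0.683222] / 0.757373 = 1.036042
d₂ = d₁ − σ√T = 1.036042 − 0.757373 = 0.278670
N(d₁) = 0.849909,  N(d₂) = 0.609751,  e^(−rT) = 0.672727
E₀ = V₀·N(d₁) − D·e^(−rT)·N(d₂)
   = 295.2788·0.849909 − 266.7927·0.672727·0.609751 = 141.522785
B₀ = V₀ − E₀ = 295.2788 − 141.522785 = 153.756015
spread = −(1/T)·ln(B₀/D) − r = −(1/6.8584)·ln(153.756015/266.7927) − 0.0578 = 0.02255474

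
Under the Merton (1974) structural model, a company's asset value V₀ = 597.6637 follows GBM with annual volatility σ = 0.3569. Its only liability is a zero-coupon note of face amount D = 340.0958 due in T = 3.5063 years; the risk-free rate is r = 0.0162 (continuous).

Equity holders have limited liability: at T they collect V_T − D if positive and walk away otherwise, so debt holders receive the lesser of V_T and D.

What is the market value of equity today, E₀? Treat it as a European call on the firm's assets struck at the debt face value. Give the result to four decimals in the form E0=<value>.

E0=303.3024

d₁ = [ln(V₀/D) + (r + σ²/2)T] / (σ√T)
   = [ln(597.6637/340.0958) + (0.0162 + 0.5·0.3569²)·3.5063] / (0.3569·√3.5063)
   = [0.563801 + 0.280114] / 0.668299 = 1.262780
d₂ = d₁ − σ√T = 1.262780 − 0.668299 = 0.594480
N(d₁) = 0.896666,  N(d₂) = 0.723905,  e^(−rT) = 0.944781
E₀ = V₀·N(d₁) − D·e^(−rT)·N(d₂)
   = 597.6637·0.896666 − 340.0958·0.944781·0.723905 = 303.302450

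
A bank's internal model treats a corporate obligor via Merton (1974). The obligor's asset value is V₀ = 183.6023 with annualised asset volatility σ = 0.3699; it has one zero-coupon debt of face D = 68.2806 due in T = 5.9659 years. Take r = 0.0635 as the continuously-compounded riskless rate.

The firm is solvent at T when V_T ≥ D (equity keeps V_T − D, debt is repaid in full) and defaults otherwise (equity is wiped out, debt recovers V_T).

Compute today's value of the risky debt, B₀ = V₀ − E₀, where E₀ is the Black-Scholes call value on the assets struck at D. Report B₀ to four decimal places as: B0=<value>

B0=44.5427

d₁ = [ln(V₀/D) + (r + σ²/2)T] / (σ√T)
   = [ln(183.6023/68.2806) + (0.0635 + 0.5·0.3699²)·5.9659] / (0.3699·√5.9659)
   = [0.989146 + 0.786980] / 0.903488 = 1.965855
d₂ = d₁ − σ√T = 1.965855 − 0.903488 = 1.062367
N(d₁) = 0.975342,  N(d₂) = 0.855965,  e^(−rT) = 0.684659
E₀ = V₀·N(d₁) − D·e^(−rT)·N(d₂)
   = 183.6023·0.975342 − 68.2806·0.684659·0.855965 = 139.059636
B₀ = V₀ − E₀ = 183.6023 − 139.059636 = 44.542664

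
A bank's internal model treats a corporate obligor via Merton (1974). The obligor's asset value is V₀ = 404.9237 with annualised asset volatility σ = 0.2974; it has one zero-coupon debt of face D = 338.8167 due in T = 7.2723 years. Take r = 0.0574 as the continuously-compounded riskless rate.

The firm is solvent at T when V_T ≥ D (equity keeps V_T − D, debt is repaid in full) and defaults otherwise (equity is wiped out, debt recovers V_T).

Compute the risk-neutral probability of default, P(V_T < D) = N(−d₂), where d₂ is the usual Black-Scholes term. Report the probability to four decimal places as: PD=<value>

d₁ = [ln(V₀/D) + (r + σ²/2)T] / (σ√T)
   = [ln(404.9237/338.8167) + (0.0574 + 0.5·0.2974²)·7.2723] / (0.2974·√7.2723)
   = [0.178239 + 0.739036] / 0.802005 = 1.143728
d₂ = d₁ − σ√T = 1.143728 − 0.802005 = 0.341723
risk-neutral PD = N(−d₂) = N(-0.341723) = 0.366280

PD=0.3663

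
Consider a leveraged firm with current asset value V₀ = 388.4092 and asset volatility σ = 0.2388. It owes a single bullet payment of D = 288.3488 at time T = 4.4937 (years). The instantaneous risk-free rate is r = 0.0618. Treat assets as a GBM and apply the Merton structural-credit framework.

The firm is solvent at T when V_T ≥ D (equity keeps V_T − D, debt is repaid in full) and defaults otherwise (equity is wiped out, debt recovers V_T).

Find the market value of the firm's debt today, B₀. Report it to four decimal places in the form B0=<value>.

d₁ = [ln(V₀/D) + (r + σ²/2)T] / (σ√T)
   = [ln(388.4092/288.3488) + (0.0618 + 0.5·0.2388²)·4.4937] / (0.2388·√4.4937)
   = [0.297889 + 0.405838] / 0.506217 = 1.390169
d₂ = d₁ − σ√T = 1.390169 − 0.506217 = 0.883953
N(d₁) = 0.917761,  N(d₂) = 0.811639,  e^(−rT) = 0.757516
E₀ = V₀·N(d₁) − D·e^(−rT)·N(d₂)
   = 388.4092·0.917761 − 288.3488·0.757516·0.811639 = 179.181539
B₀ = V₀ − E₀ = 388.4092 − 179.181539 = 209.227661

B0=209.2277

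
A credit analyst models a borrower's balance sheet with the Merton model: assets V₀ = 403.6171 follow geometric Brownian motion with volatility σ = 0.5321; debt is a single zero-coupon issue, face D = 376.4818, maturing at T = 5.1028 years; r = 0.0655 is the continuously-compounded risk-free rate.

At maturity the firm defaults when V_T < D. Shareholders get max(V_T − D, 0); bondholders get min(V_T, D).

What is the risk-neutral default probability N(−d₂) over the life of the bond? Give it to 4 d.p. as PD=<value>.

d₁ = [ln(V₀/D) + (r + σ²/2)T] / (σ√T)
   = [ln(403.6171/376.4818) + (0.0655 + 0.5·0.5321²)·5.1028] / (0.5321·√5.1028)
   = [0.069597 + 1.056612] / 1.201981 = 0.936961
d₂ = d₁ − σ√T = 0.936961 − 1.201981 = -0.265020
risk-neutral PD = N(−d₂) = N(0.265020) = 0.604503

PD=0.6045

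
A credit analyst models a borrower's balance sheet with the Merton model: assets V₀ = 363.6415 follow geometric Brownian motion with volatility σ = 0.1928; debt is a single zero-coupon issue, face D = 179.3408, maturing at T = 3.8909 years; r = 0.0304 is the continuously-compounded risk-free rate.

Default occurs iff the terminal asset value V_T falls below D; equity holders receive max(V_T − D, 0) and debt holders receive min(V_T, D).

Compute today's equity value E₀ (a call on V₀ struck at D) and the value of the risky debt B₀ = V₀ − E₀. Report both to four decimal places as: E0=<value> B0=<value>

d₁ = [ln(V₀/D) + (r + σ²/2)T] / (σ√T)
   = [ln(363.6415/179.3408) + (0.0304 + 0.5·0.1928²)·3.8909] / (0.1928·√3.8909)
   = [0.706881 + 0.190599] / 0.380305 = 2.359895
d₂ = d₁ − σ√T = 2.359895 − 0.380305 = 1.979590
N(d₁) = 0.990860,  N(d₂) = 0.976125,  e^(−rT) = 0.888444
E₀ = V₀·N(d₁) − D·e^(−rT)·N(d₂)
   = 363.6415·0.990860 − 179.3408·0.888444·0.976125 = 204.787568
B₀ = V₀ − E₀ = 363.6415 − 204.787568 = 158.853932

E0=204.7876 B0=158.8539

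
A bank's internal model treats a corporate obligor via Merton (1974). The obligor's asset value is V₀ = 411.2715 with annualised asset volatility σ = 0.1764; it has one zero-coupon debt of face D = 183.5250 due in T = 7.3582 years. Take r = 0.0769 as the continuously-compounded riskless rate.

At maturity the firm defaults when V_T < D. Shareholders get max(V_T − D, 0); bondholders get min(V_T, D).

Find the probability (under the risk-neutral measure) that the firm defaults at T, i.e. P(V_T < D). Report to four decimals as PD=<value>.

PD=0.0043

d₁ = [ln(V₀/D) + (r + σ²/2)T] / (σ√T)
   = [ln(411.2715/183.5250) + (0.0769 + 0.5·0.1764²)·7.3582] / (0.1764·√7.3582)
   = [0.806903 + 0.680328] / 0.478503 = 3.108093
d₂ = d₁ − σ√T = 3.108093 − 0.478503 = 2.629590
risk-neutral PD = N(−d₂) = N(-2.629590) = 0.004274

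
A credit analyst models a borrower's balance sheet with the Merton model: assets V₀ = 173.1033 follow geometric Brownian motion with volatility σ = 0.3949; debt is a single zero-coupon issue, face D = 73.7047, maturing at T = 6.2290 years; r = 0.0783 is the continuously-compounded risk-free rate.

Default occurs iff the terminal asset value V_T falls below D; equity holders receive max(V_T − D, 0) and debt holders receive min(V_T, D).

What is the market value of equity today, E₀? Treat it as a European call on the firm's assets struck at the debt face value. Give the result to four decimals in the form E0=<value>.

d₁ = [ln(V₀/D) + (r + σ²/2)T] / (σ√T)
   = [ln(173.1033/73.7047) + (0.0783 + 0.5·0.3949²)·6.2290] / (0.3949·√6.2290)
   = [0.853822 + 0.973425] / 0.985590 = 1.853962
d₂ = d₁ − σ√T = 1.853962 − 0.985590 = 0.868372
N(d₁) = 0.968128,  N(d₂) = 0.807405,  e^(−rT) = 0.614018
E₀ = V₀·N(d₁) − D·e^(−rT)·N(d₂)
   = 173.1033·0.968128 − 73.7047·0.614018·0.807405 = 131.046174

E0=131.0462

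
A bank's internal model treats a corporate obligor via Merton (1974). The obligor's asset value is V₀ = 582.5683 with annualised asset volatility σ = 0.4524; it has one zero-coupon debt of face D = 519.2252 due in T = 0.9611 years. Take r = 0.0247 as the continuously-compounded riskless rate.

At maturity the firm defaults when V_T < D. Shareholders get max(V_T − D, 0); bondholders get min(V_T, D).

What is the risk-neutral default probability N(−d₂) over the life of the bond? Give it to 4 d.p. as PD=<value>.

PD=0.4636

d₁ = [ln(V₀/D) + (r + σ²/2)T] / (σ√T)
   = [ln(582.5683/519.2252) + (0.0247 + 0.5·0.4524²)·0.9611] / (0.4524·√0.9611)
   = [0.115109 + 0.122091] / 0.443514 = 0.534820
d₂ = d₁ − σ√T = 0.534820 − 0.443514 = 0.091307
risk-neutral PD = N(−d₂) = N(-0.091307) = 0.463624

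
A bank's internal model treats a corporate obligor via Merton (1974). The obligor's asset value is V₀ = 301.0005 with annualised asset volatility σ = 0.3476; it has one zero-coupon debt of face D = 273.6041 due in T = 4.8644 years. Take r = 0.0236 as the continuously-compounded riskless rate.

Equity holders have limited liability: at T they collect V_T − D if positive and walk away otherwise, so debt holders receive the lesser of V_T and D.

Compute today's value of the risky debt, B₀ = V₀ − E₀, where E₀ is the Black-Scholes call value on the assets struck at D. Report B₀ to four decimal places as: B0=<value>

d₁ = [ln(V₀/D) + (r + σ²/2)T] / (σ√T)
   = [ln(301.0005/273.6041) + (0.0236 + 0.5·0.3476²)·4.8644] / (0.3476·√4.8644)
   = [0.095430 + 0.408672] / 0.766645 = 0.657543
d₂ = d₁ − σ√T = 0.657543 − 0.766645 = -0.109102
N(d₁) = 0.744584,  N(d₂) = 0.456561,  e^(−rT) = 0.891545
E₀ = V₀·N(d₁) − D·e^(−rT)·N(d₂)
   = 301.0005·0.744584 − 273.6041·0.891545·0.456561 = 112.751209
B₀ = V₀ − E₀ = 301.0005 − 112.751209 = 188.249291

B0=188.2493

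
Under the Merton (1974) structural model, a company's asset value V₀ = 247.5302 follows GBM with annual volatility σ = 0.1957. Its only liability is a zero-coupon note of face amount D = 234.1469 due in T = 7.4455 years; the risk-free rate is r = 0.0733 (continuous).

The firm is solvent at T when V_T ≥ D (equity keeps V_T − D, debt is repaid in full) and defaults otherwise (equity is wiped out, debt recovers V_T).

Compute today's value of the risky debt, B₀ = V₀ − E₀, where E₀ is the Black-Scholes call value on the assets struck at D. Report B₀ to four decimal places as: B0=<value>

B0=129.4383

d₁ = [ln(V₀/D) + (r + σ²/2)T] / (σ√T)
   = [ln(247.5302/234.1469) + (0.0733 + 0.5·0.1957²)·7.4455] / (0.1957·√7.4455)
   = [0.055584 + 0.688331] / 0.533996 = 1.393110
d₂ = d₁ − σ√T = 1.393110 − 0.533996 = 0.859114
N(d₁) = 0.918207,  N(d₂) = 0.804861,  e^(−rT) = 0.579404
E₀ = V₀·N(d₁) − D·e^(−rT)·N(d₂)
   = 247.5302·0.918207 − 234.1469·0.579404·0.804861 = 118.091854
B₀ = V₀ − E₀ = 247.5302 − 118.091854 = 129.438346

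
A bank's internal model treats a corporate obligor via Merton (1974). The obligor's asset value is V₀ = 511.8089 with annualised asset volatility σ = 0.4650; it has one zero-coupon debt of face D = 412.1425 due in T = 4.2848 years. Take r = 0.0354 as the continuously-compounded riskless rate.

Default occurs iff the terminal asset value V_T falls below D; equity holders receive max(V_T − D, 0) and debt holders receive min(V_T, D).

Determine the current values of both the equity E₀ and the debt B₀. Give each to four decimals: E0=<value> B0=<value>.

E0=249.4535 B0=262.3554

d₁ = [ln(V₀/D) + (r + σ²/2)T] / (σ√T)
   = [ln(511.8089/412.1425) + (0.0354 + 0.5·0.4650²)·4.2848] / (0.4650·√4.2848)
   = [0.216582 + 0.614922] / 0.962539 = 0.863866
d₂ = d₁ − σ√T = 0.863866 − 0.962539 = -0.098673
N(d₁) = 0.806169,  N(d₂) = 0.460699,  e^(−rT) = 0.859262
E₀ = V₀·N(d₁) − D·e^(−rT)·N(d₂)
   = 511.8089·0.806169 − 412.1425·0.859262·0.460699 = 249.453463
B₀ = V₀ − E₀ = 511.8089 − 249.453463 = 262.355437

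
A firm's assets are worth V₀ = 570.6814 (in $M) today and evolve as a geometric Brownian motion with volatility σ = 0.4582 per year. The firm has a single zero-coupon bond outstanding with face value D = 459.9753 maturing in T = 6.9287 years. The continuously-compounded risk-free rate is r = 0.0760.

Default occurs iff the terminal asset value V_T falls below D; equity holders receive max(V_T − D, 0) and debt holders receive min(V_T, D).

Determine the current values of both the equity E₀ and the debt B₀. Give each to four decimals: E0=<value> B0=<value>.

d₁ = [ln(V₀/D) + (r + σ²/2)T] / (σ√T)
   = [ln(570.6814/459.9753) + (0.0760 + 0.5·0.4582²)·6.9287] / (0.4582·√6.9287)
   = [0.215658 + 1.253912] / 1.206093 = 1.218455
d₂ = d₁ − σ√T = 1.218455 − 1.206093 = 0.012361
N(d₁) = 0.888474,  N(d₂) = 0.504931,  e^(−rT) = 0.590621
E₀ = V₀·N(d₁) − D·e^(−rT)·N(d₂)
   = 570.6814·0.888474 − 459.9753·0.590621·0.504931 = 369.860642
B₀ = V₀ − E₀ = 570.6814 − 369.860642 = 200.820758

E0=369.8606 B0=200.8208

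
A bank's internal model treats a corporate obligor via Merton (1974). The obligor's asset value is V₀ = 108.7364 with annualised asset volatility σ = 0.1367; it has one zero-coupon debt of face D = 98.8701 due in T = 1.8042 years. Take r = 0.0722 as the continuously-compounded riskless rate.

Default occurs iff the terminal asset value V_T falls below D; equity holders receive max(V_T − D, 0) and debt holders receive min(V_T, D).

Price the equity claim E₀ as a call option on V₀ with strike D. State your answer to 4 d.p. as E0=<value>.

E0=22.8848

d₁ = [ln(V₀/D) + (r + σ²/2)T] / (σ√T)
   = [ln(108.7364/98.8701) + (0.0722 + 0.5·0.1367²)·1.8042] / (0.1367·√1.8042)
   = [0.095120 + 0.147121] / 0.183616 = 1.319276
d₂ = d₁ − σ√T = 1.319276 − 0.183616 = 1.135660
N(d₁) = 0.906462,  N(d₂) = 0.871951,  e^(−rT) = 0.877864
E₀ = V₀·N(d₁) − D·e^(−rT)·N(d₂)
   = 108.7364·0.906462 − 98.8701·0.877864·0.871951 = 22.884830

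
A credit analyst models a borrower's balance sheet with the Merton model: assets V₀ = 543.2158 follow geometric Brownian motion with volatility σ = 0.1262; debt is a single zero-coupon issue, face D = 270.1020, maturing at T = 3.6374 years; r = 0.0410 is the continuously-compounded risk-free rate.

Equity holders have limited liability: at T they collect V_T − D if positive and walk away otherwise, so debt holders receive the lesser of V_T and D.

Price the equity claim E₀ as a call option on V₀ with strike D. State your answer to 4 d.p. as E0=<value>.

E0=310.5398

d₁ = [ln(V₀/D) + (r + σ²/2)T] / (σ√T)
   = [ln(543.2158/270.1020) + (0.0410 + 0.5·0.1262²)·3.6374] / (0.1262·√3.6374)
   = [0.698707 + 0.178099] / 0.240688 = 3.642911
d₂ = d₁ − σ√T = 3.642911 − 0.240688 = 3.402223
N(d₁) = 0.999865,  N(d₂) = 0.999666,  e^(−rT) = 0.861454
E₀ = V₀·N(d₁) − D·e^(−rT)·N(d₂)
   = 543.2158·0.999865 − 270.1020·0.861454·0.999666 = 310.539845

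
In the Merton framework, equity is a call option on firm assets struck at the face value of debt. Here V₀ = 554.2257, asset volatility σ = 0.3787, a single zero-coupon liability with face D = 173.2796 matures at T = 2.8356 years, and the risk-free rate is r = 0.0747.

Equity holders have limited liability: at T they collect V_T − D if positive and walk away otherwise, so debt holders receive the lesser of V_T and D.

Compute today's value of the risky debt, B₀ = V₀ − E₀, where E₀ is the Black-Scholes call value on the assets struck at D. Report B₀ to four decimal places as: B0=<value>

d₁ = [ln(V₀/D) + (r + σ²/2)T] / (σ√T)
   = [ln(554.2257/173.2796) + (0.0747 + 0.5·0.3787²)·2.8356] / (0.3787·√2.8356)
   = [1.162666 + 0.415151] / 0.637702 = 2.474223
d₂ = d₁ − σ√T = 2.474223 − 0.637702 = 1.836521
N(d₁) = 0.993324,  N(d₂) = 0.966860,  e^(−rT) = 0.809111
E₀ = V₀·N(d₁) − D·e^(−rT)·N(d₂)
   = 554.2257·0.993324 − 173.2796·0.809111·0.966860 = 414.969458
B₀ = V₀ − E₀ = 554.2257 − 414.969458 = 139.256242

B0=139.2562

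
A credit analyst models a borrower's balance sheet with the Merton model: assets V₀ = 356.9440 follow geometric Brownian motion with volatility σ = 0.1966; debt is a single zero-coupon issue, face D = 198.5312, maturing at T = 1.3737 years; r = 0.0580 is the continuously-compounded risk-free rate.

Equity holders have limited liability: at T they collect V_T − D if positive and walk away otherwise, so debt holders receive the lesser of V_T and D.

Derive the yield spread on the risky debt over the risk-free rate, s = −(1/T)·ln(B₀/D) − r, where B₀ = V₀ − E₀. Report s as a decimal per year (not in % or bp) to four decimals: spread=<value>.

spread=0.0001

d₁ = [ln(V₀/D) + (r + σ²/2)T] / (σ√T)
   = [ln(356.9440/198.5312) + (0.0580 + 0.5·0.1966²)·1.3737] / (0.1966·√1.3737)
   = [0.586633 + 0.106222] / 0.230425 = 3.006858
d₂ = d₁ − σ√T = 3.006858 − 0.230425 = 2.776433
N(d₁) = 0.998680,  N(d₂) = 0.997252,  e^(−rT) = 0.923417
E₀ = V₀·N(d₁) − D·e^(−rT)·N(d₂)
   = 356.9440·0.998680 − 198.5312·0.923417·0.997252 = 173.649632
B₀ = V₀ − E₀ = 356.9440 − 173.649632 = 183.294368
spread = −(1/T)·ln(B₀/D) − r = −(1/1.3737)·ln(183.294368/198.5312) − 0.0580 = 0.00012975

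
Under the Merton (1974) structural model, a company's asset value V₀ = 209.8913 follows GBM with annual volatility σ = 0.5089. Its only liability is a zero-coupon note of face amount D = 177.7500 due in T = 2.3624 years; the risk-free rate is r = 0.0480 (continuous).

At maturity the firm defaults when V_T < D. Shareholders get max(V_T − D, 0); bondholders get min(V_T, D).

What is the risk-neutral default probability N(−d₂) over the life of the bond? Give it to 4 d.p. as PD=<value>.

PD=0.5134

d₁ = [ln(V₀/D) + (r + σ²/2)T] / (σ√T)
   = [ln(209.8913/177.7500) + (0.0480 + 0.5·0.5089²)·2.3624] / (0.5089·√2.3624)
   = [0.166212 + 0.419301] / 0.782184 = 0.748562
d₂ = d₁ − σ√T = 0.748562 − 0.782184 = -0.033623
risk-neutral PD = N(−d₂) = N(0.033623) = 0.513411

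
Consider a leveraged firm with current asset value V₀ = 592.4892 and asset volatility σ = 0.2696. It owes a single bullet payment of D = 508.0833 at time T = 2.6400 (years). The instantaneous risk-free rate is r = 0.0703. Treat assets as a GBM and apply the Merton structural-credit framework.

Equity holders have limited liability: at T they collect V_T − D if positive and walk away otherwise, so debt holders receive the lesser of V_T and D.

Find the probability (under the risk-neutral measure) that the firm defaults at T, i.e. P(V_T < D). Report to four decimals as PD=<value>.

PD=0.2893

d₁ = [ln(V₀/D) + (r + σ²/2)T] / (σ√T)
   = [ln(592.4892/508.0833) + (0.0703 + 0.5·0.2696²)·2.6400] / (0.2696·√2.6400)
   = [0.153687 + 0.281535] / 0.438048 = 0.993549
d₂ = d₁ − σ√T = 0.993549 − 0.438048 = 0.555501
risk-neutral PD = N(−d₂) = N(-0.555501) = 0.289276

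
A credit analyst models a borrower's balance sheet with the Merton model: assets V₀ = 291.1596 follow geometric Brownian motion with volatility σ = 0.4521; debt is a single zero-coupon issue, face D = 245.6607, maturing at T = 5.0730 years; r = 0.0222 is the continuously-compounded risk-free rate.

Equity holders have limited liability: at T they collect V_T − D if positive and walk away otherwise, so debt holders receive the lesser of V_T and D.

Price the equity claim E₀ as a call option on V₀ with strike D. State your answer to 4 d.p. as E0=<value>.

E0=138.6991

d₁ = [ln(V₀/D) + (r + σ²/2)T] / (σ√T)
   = [ln(291.1596/245.6607) + (0.0222 + 0.5·0.4521²)·5.0730] / (0.4521·√5.0730)
   = [0.169920 + 0.631067] / 1.018279 = 0.786609
d₂ = d₁ − σ√T = 0.786609 − 1.018279 = -0.231671
N(d₁) = 0.784244,  N(d₂) = 0.408397,  e^(−rT) = 0.893490
E₀ = V₀·N(d₁) − D·e^(−rT)·N(d₂)
   = 291.1596·0.784244 − 245.6607·0.893490·0.408397 = 138.699126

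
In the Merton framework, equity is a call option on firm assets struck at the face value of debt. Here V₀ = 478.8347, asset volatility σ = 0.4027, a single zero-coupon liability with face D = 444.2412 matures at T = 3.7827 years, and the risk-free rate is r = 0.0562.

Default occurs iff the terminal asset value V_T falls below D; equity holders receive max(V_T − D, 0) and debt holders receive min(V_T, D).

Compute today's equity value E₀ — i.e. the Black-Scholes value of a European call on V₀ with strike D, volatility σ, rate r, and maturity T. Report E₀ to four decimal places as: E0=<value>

d₁ = [ln(V₀/D) + (r + σ²/2)T] / (σ√T)
   = [ln(478.8347/444.2412) + (0.0562 + 0.5·0.4027²)·3.7827] / (0.4027·√3.7827)
   = [0.074988 + 0.519303] / 0.783218 = 0.758781
d₂ = d₁ − σ√T = 0.758781 − 0.783218 = -0.024437
N(d₁) = 0.776008,  N(d₂) = 0.490252,  e^(−rT) = 0.808489
E₀ = V₀·N(d₁) − D·e^(−rT)·N(d₂)
   = 478.8347·0.776008 − 444.2412·0.808489·0.490252 = 195.498621

E0=195.4986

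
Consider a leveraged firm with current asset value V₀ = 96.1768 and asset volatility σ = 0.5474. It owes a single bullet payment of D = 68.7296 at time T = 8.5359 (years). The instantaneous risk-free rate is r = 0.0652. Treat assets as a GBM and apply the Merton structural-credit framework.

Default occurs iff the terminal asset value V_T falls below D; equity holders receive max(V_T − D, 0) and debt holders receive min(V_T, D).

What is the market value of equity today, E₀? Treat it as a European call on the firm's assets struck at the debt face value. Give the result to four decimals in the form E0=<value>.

E0=71.8455

d₁ = [ln(V₀/D) + (r + σ²/2)T] / (σ√T)
   = [ln(96.1768/68.7296) + (0.0652 + 0.5·0.5474²)·8.5359] / (0.5474·√8.5359)
   = [0.336008 + 1.835418] / 1.599298 = 1.357737
d₂ = d₁ − σ√T = 1.357737 − 1.599298 = -0.241561
N(d₁) = 0.912726,  N(d₂) = 0.404560,  e^(−rT) = 0.573188
E₀ = V₀·N(d₁) − D·e^(−rT)·N(d₂)
   = 96.1768·0.912726 − 68.7296·0.573188·0.404560 = 71.845456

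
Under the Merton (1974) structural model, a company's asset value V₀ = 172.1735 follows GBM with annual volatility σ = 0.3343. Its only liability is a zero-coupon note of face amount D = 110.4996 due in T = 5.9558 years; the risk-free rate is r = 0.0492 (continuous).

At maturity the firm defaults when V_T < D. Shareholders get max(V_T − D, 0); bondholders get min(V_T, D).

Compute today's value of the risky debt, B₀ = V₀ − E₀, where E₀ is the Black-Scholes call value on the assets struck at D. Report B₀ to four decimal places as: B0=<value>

B0=73.2029

d₁ = [ln(V₀/D) + (r + σ²/2)T] / (σ√T)
   = [ln(172.1735/110.4996) + (0.0492 + 0.5·0.3343²)·5.9558] / (0.3343·√5.9558)
   = [0.443491 + 0.625825] / 0.815843 = 1.310689
d₂ = d₁ − σ√T = 1.310689 − 0.815843 = 0.494846
N(d₁) = 0.905019,  N(d₂) = 0.689646,  e^(−rT) = 0.746003
E₀ = V₀·N(d₁) − D·e^(−rT)·N(d₂)
   = 172.1735·0.905019 − 110.4996·0.746003·0.689646 = 98.970612
B₀ = V₀ − E₀ = 172.1735 − 98.970612 = 73.202888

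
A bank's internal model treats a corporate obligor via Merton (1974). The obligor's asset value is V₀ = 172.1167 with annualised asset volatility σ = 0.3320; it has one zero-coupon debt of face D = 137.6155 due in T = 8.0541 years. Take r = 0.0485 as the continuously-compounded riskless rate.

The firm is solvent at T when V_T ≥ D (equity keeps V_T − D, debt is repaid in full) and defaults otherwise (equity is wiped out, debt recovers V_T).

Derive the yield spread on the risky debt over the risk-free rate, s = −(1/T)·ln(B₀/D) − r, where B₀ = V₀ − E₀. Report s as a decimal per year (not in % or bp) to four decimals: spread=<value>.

spread=0.0256

d₁ = [ln(V₀/D) + (r + σ²/2)T] / (σ√T)
   = [ln(172.1167/137.6155) + (0.0485 + 0.5·0.3320²)·8.0541] / (0.3320·√8.0541)
   = [0.223709 + 0.834501] / 0.942208 = 1.123118
d₂ = d₁ − σ√T = 1.123118 − 0.942208 = 0.180911
N(d₁) = 0.869306,  N(d₂) = 0.571781,  e^(−rT) = 0.676635
E₀ = V₀·N(d₁) − D·e^(−rT)·N(d₂)
   = 172.1167·0.869306 − 137.6155·0.676635·0.571781 = 96.380504
B₀ = V₀ − E₀ = 172.1167 − 96.380504 = 75.736196
spread = −(1/T)·ln(B₀/D) − r = −(1/8.0541)·ln(75.736196/137.6155) − 0.0485 = 0.02564949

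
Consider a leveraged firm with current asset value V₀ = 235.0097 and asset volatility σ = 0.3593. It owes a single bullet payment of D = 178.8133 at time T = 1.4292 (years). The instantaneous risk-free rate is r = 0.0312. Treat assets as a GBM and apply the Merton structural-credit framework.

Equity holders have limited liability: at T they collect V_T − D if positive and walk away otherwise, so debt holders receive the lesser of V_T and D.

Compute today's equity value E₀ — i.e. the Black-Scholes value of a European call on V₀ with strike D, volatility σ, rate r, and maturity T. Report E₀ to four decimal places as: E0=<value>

d₁ = [ln(V₀/D) + (r + σ²/2)T] / (σ√T)
   = [ln(235.0097/178.8133) + (0.0312 + 0.5·0.3593²)·1.4292] / (0.3593·√1.4292)
   = [0.273285 + 0.136843] / 0.429540 = 0.954807
d₂ = d₁ − σ√T = 0.954807 − 0.429540 = 0.525267
N(d₁) = 0.830162,  N(d₂) = 0.700301,  e^(−rT) = 0.956389
E₀ = V₀·N(d₁) − D·e^(−rT)·N(d₂)
   = 235.0097·0.830162 − 178.8133·0.956389·0.700301 = 75.334208

E0=75.3342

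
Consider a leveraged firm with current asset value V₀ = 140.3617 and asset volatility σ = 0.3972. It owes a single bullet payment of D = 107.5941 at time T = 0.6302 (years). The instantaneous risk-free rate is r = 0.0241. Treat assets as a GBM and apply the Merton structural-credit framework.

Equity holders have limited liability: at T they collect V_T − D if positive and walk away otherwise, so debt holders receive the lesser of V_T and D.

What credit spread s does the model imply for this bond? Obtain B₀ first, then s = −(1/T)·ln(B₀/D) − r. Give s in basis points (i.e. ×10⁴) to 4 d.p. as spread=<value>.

d₁ = [ln(V₀/D) + (r + σ²/2)T] / (σ√T)
   = [ln(140.3617/107.5941) + (0.0241 + 0.5·0.3972²)·0.6302] / (0.3972·√0.6302)
   = [0.265857 + 0.064900] / 0.315318 = 1.048965
d₂ = d₁ − σ√T = 1.048965 − 0.315318 = 0.733647
N(d₁) = 0.852903,  N(d₂) = 0.768418,  e^(−rT) = 0.984927
E₀ = V₀·N(d₁) − D·e^(−rT)·N(d₂)
   = 140.3617·0.852903 − 107.5941·0.984927·0.768418 = 38.283843
B₀ = V₀ − E₀ = 140.3617 − 38.283843 = 102.077857
spread = −(1/T)·ln(B₀/D) − r = −(1/0.6302)·ln(102.077857/107.5941) − 0.0241 = 0.05941315
in basis points: 0.05941315 × 10⁴ = 594.1315 bp

spread=594.1315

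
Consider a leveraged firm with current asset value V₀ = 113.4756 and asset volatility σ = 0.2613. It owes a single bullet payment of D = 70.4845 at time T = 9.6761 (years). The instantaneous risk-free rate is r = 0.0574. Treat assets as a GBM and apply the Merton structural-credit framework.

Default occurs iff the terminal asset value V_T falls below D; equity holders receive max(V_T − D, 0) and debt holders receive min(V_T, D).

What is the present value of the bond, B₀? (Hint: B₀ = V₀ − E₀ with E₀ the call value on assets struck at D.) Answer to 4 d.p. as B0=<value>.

B0=37.9178

d₁ = [ln(V₀/D) + (r + σ²/2)T] / (σ√T)
   = [ln(113.4756/70.4845) + (0.0574 + 0.5·0.2613²)·9.6761] / (0.2613·√9.6761)
   = [0.476195 + 0.885739] / 0.812811 = 1.675585
d₂ = d₁ − σ√T = 1.675585 − 0.812811 = 0.862774
N(d₁) = 0.953090,  N(d₂) = 0.805869,  e^(−rT) = 0.573838
E₀ = V₀·N(d₁) − D·e^(−rT)·N(d₂)
   = 113.4756·0.953090 − 70.4845·0.573838·0.805869 = 75.557753
B₀ = V₀ − E₀ = 113.4756 − 75.557753 = 37.917847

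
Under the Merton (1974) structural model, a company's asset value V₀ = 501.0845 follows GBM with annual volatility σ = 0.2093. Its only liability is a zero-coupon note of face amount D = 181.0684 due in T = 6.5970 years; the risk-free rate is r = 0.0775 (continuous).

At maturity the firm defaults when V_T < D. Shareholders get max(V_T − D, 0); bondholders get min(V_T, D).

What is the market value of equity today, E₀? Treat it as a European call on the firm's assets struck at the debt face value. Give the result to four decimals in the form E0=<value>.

E0=392.5711

d₁ = [ln(V₀/D) + (r + σ²/2)T] / (σ√T)
   = [ln(501.0845/181.0684) + (0.0775 + 0.5·0.2093²)·6.5970] / (0.2093·√6.5970)
   = [1.017900 + 0.655763] / 0.537579 = 3.113333
d₂ = d₁ − σ√T = 3.113333 − 0.537579 = 2.575754
N(d₁) = 0.999075,  N(d₂) = 0.994999,  e^(−rT) = 0.599735
E₀ = V₀·N(d₁) − D·e^(−rT)·N(d₂)
   = 501.0845·0.999075 − 181.0684·0.599735·0.994999 = 392.571068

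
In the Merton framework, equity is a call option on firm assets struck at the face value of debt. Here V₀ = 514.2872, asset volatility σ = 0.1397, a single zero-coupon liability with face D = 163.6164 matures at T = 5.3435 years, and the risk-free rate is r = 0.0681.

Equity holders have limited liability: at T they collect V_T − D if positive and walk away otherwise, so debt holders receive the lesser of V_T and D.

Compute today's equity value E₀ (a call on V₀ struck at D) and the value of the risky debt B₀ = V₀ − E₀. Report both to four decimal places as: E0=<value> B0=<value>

E0=400.5794 B0=113.7078

d₁ = [ln(V₀/D) + (r + σ²/2)T] / (σ√T)
   = [ln(514.2872/163.6164) + (0.0681 + 0.5·0.1397²)·5.3435] / (0.1397·√5.3435)
   = [1.145257 + 0.416034] / 0.322931 = 4.834758
d₂ = d₁ − σ√T = 4.834758 − 0.322931 = 4.511827
N(d₁) = 0.999999,  N(d₂) = 0.999997,  e^(−rT) = 0.694966
E₀ = V₀·N(d₁) − D·e^(−rT)·N(d₂)
   = 514.2872·0.999999 − 163.6164·0.694966·0.999997 = 400.579387
B₀ = V₀ − E₀ = 514.2872 − 400.579387 = 113.707813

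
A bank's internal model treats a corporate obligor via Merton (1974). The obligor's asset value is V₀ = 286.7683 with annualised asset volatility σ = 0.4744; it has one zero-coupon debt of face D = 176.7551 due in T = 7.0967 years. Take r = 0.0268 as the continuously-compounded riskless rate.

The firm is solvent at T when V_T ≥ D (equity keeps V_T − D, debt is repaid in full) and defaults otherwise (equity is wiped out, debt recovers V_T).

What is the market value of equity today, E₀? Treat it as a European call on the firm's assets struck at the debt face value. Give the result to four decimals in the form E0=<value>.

d₁ = [ln(V₀/D) + (r + σ²/2)T] / (σ√T)
   = [ln(286.7683/176.7551) + (0.0268 + 0.5·0.4744²)·7.0967] / (0.4744·√7.0967)
   = [0.483909 + 0.988767] / 1.263784 = 1.165291
d₂ = d₁ − σ√T = 1.165291 − 1.263784 = -0.098493
N(d₁) = 0.878049,  N(d₂) = 0.460770,  e^(−rT) = 0.826801
E₀ = V₀·N(d₁) − D·e^(−rT)·N(d₂)
   = 286.7683·0.878049 − 176.7551·0.826801·0.460770 = 184.459176

E0=184.4592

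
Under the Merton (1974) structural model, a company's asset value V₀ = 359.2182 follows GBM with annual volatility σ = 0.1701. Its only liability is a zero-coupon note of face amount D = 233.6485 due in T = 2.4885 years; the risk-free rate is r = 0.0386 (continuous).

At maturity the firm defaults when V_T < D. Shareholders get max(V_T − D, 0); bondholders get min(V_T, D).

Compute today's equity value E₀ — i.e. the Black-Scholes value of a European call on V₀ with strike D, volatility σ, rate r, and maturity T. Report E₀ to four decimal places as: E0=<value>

d₁ = [ln(V₀/D) + (r + σ²/2)T] / (σ√T)
   = [ln(359.2182/233.6485) + (0.0386 + 0.5·0.1701²)·2.4885] / (0.1701·√2.4885)
   = [0.430112 + 0.132057] / 0.268332 = 2.095048
d₂ = d₁ − σ√T = 2.095048 − 0.268332 = 1.826716
N(d₁) = 0.981917,  N(d₂) = 0.966129,  e^(−rT) = 0.908413
E₀ = V₀·N(d₁) − D·e^(−rT)·N(d₂)
   = 359.2182·0.981917 − 233.6485·0.908413·0.966129 = 147.662135

E0=147.6621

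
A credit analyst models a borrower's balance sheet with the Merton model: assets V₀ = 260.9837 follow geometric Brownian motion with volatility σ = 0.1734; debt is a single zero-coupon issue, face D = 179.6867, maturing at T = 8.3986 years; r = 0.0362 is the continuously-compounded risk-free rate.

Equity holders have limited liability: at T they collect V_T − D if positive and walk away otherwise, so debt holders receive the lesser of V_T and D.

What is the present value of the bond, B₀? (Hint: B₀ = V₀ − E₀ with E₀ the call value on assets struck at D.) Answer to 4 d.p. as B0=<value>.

B0=128.8222

d₁ = [ln(V₀/D) + (r + σ²/2)T] / (σ√T)
   = [ln(260.9837/179.6867) + (0.0362 + 0.5·0.1734²)·8.3986] / (0.1734·√8.3986)
   = [0.373243 + 0.430292] / 0.502519 = 1.599014
d₂ = d₁ − σ√T = 1.599014 − 0.502519 = 1.096495
N(d₁) = 0.945091,  N(d₂) = 0.863569,  e^(−rT) = 0.737839
E₀ = V₀·N(d₁) − D·e^(−rT)·N(d₂)
   = 260.9837·0.945091 − 179.6867·0.737839·0.863569 = 132.161539
B₀ = V₀ − E₀ = 260.9837 − 132.161539 = 128.822161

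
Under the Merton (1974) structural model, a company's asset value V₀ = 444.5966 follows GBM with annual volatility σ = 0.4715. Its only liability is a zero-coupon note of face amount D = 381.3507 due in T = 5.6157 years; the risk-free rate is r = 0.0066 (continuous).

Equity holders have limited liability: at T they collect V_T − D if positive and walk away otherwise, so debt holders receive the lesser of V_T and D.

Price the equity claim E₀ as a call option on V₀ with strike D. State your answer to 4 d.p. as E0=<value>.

d₁ = [ln(V₀/D) + (r + σ²/2)T] / (σ√T)
   = [ln(444.5966/381.3507) + (0.0066 + 0.5·0.4715²)·5.6157] / (0.4715·√5.6157)
   = [0.153448 + 0.661283] / 1.117336 = 0.729173
d₂ = d₁ − σ√T = 0.729173 − 1.117336 = -0.388163
N(d₁) = 0.767052,  N(d₂) = 0.348948,  e^(−rT) = 0.963615
E₀ = V₀·N(d₁) − D·e^(−rT)·N(d₂)
   = 444.5966·0.767052 − 381.3507·0.963615·0.348948 = 212.799071

E0=212.7991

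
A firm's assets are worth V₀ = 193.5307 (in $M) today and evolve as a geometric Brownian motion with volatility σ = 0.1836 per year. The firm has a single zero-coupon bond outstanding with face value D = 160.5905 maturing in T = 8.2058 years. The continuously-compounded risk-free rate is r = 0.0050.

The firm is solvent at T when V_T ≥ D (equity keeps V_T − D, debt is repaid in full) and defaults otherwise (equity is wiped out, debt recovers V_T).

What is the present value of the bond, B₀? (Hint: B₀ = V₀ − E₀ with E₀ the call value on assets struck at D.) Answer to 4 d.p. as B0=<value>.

B0=134.5441

d₁ = [ln(V₀/D) + (r + σ²/2)T] / (σ√T)
   = [ln(193.5307/160.5905) + (0.0050 + 0.5·0.1836²)·8.2058] / (0.1836·√8.2058)
   = [0.186579 + 0.179333] / 0.525936 = 0.695734
d₂ = d₁ − σ√T = 0.695734 − 0.525936 = 0.169798
N(d₁) = 0.756702,  N(d₂) = 0.567416,  e^(−rT) = 0.959801
E₀ = V₀·N(d₁) − D·e^(−rT)·N(d₂)
   = 193.5307·0.756702 − 160.5905·0.959801·0.567416 = 58.986570
B₀ = V₀ − E₀ = 193.5307 − 58.986570 = 134.544130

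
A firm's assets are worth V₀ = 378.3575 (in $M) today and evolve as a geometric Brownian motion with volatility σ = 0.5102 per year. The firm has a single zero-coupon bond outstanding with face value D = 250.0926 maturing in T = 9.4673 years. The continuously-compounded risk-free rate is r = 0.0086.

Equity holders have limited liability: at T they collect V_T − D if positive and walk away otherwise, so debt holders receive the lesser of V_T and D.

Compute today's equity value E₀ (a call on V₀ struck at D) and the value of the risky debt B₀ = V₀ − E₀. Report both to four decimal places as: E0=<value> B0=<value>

d₁ = [ln(V₀/D) + (r + σ²/2)T] / (σ√T)
   = [ln(378.3575/250.0926) + (0.0086 + 0.5·0.5102²)·9.4673] / (0.5102·√9.4673)
   = [0.414008 + 1.313607] / 1.569833 = 1.100509
d₂ = d₁ − σ√T = 1.100509 − 1.569833 = -0.469324
N(d₁) = 0.864445,  N(d₂) = 0.319419,  e^(−rT) = 0.921808
E₀ = V₀·N(d₁) − D·e^(−rT)·N(d₂)
   = 378.3575·0.864445 − 250.0926·0.921808·0.319419 = 253.431206
B₀ = V₀ − E₀ = 378.3575 − 253.431206 = 124.926294

E0=253.4312 B0=124.9263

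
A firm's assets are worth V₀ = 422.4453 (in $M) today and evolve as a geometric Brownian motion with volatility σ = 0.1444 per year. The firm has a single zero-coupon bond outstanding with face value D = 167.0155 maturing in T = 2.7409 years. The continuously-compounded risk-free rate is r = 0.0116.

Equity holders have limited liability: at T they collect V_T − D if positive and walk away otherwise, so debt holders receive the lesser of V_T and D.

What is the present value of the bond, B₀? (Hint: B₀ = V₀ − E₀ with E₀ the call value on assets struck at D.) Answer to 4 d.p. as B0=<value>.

B0=161.7884

d₁ = [ln(V₀/D) + (r + σ²/2)T] / (σ√T)
   = [ln(422.4453/167.0155) + (0.0116 + 0.5·0.1444²)·2.7409] / (0.1444·√2.7409)
   = [0.927973 + 0.060370] / 0.239064 = 4.134225
d₂ = d₁ − σ√T = 4.134225 − 0.239064 = 3.895161
N(d₁) = 0.999982,  N(d₂) = 0.999951,  e^(−rT) = 0.968706
E₀ = V₀·N(d₁) − D·e^(−rT)·N(d₂)
   = 422.4453·0.999982 − 167.0155·0.968706·0.999951 = 260.656851
B₀ = V₀ − E₀ = 422.4453 − 260.656851 = 161.788449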